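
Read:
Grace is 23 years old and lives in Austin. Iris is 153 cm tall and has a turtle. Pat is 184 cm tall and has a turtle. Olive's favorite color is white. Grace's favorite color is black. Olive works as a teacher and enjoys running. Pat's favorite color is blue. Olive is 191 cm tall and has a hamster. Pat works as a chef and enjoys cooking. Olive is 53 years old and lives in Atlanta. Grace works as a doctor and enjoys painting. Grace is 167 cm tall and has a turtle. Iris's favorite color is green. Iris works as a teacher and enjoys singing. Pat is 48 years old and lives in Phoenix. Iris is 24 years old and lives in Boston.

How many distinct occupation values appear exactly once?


Unique occupation values: 2

2


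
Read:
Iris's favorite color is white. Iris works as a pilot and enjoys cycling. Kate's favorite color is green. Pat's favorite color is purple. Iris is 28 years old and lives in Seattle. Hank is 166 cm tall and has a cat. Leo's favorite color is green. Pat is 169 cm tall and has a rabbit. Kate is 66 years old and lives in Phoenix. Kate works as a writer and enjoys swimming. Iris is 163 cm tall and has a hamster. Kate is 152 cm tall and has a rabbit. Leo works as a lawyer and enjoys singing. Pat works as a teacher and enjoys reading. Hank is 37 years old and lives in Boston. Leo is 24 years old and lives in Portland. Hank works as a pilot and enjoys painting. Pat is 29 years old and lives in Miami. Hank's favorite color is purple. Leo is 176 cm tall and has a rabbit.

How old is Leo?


Leo is 24 years old

24


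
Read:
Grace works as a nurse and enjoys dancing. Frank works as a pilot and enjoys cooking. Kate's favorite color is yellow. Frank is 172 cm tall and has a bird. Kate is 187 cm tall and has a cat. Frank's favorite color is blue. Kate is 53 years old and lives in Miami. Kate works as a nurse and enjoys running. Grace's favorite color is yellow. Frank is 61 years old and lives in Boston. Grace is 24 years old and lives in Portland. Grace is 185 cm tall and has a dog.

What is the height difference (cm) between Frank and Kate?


|172 - 187| = 15

15


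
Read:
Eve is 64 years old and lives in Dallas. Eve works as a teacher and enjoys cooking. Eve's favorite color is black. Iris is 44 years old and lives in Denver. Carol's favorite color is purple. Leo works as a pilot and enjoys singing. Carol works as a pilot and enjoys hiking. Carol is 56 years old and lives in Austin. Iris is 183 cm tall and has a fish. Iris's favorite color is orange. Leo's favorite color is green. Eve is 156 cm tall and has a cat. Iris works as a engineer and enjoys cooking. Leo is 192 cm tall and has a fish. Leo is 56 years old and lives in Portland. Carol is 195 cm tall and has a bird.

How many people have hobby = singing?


Count: 1

1


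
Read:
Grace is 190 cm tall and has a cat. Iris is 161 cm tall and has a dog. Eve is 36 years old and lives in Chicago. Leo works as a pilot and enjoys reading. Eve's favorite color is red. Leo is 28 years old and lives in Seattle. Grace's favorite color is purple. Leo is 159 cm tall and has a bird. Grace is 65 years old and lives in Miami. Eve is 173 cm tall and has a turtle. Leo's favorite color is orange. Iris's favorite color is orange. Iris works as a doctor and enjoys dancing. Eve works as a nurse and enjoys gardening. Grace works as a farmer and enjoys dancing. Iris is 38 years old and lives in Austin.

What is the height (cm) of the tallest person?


Tallest: Grace at 190 cm

190


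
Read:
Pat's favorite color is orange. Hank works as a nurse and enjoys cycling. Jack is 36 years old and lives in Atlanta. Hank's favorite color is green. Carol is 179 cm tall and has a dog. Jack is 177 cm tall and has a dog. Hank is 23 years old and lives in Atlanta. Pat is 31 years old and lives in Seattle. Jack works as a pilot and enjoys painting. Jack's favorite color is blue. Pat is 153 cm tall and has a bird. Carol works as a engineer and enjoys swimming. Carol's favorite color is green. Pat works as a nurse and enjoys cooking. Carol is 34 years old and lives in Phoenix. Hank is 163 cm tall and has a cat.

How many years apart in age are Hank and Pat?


23 vs 31, diff = 8

8


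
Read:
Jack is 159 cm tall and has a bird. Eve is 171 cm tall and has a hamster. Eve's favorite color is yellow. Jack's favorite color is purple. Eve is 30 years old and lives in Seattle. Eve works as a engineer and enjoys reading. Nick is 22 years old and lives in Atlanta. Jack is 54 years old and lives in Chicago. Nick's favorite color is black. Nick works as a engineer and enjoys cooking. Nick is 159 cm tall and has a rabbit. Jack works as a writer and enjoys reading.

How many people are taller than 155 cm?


Taller than 155: 3

3


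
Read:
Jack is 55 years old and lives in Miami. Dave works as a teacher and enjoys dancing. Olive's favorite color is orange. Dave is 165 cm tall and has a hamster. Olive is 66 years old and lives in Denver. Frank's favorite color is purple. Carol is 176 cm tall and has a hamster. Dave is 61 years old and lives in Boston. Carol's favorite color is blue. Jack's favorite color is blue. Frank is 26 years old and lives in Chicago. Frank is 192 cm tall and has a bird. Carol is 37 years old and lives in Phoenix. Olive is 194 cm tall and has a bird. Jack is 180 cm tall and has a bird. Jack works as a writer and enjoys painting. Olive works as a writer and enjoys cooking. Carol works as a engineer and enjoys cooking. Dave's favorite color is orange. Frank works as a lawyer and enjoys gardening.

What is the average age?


Sum=245, n=5, avg=49

49


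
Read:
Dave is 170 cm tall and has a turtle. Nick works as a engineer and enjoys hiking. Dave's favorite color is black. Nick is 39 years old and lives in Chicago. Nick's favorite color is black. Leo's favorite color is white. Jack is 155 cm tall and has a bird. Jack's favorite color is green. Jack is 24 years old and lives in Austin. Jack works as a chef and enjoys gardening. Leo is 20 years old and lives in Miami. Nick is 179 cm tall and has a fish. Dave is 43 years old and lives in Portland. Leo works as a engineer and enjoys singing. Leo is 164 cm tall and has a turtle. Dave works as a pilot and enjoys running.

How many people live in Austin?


Count in Austin: 1

1


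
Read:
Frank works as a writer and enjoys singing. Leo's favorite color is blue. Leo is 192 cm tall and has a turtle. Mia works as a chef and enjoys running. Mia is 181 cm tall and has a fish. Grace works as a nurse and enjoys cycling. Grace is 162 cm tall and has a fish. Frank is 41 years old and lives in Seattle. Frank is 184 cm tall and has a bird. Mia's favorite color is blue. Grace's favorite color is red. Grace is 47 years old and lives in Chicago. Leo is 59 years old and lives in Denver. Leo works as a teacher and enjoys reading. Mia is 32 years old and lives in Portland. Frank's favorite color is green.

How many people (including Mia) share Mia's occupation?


Mia is a chef. Count = 1

1


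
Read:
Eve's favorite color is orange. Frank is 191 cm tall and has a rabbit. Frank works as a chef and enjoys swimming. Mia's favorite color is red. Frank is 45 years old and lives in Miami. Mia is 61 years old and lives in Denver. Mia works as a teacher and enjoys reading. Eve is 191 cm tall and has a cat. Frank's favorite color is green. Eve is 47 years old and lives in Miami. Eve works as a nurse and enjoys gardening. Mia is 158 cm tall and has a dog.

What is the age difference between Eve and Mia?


|47 - 61| = 14

14


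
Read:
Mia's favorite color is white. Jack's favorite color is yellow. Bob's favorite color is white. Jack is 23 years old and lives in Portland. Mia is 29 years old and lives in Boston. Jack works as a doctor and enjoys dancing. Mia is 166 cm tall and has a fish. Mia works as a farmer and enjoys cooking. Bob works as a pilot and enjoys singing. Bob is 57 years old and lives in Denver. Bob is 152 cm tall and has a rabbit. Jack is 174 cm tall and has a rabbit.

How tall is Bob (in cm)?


Bob is 152 cm tall

152


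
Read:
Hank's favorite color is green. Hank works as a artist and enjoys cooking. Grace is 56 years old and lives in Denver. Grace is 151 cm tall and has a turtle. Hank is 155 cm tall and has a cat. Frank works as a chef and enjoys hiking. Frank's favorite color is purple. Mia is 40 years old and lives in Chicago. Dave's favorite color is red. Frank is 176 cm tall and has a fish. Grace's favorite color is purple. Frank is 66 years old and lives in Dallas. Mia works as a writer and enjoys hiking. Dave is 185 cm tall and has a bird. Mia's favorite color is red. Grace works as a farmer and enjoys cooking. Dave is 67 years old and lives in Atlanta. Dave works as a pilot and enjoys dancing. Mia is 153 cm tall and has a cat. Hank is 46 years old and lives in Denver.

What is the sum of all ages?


66+46+40+67+56 = 275

275


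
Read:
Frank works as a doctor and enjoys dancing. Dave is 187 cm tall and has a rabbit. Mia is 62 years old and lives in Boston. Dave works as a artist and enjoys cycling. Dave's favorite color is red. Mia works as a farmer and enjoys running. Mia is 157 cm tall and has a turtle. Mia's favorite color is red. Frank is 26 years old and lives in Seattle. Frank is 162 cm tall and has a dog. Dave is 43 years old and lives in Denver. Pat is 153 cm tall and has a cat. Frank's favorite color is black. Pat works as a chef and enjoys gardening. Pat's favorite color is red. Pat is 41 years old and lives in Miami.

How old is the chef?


The chef is Pat, age 41

41


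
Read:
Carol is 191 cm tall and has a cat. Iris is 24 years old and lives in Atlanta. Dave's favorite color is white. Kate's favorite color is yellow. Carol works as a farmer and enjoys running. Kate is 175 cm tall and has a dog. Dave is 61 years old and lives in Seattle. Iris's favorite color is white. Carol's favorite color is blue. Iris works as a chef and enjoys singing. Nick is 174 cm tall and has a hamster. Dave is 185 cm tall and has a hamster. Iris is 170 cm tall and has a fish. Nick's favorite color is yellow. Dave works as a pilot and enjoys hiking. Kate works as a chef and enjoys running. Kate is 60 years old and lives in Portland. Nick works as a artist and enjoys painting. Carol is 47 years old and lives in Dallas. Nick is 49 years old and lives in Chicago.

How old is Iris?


Iris is 24 years old

24


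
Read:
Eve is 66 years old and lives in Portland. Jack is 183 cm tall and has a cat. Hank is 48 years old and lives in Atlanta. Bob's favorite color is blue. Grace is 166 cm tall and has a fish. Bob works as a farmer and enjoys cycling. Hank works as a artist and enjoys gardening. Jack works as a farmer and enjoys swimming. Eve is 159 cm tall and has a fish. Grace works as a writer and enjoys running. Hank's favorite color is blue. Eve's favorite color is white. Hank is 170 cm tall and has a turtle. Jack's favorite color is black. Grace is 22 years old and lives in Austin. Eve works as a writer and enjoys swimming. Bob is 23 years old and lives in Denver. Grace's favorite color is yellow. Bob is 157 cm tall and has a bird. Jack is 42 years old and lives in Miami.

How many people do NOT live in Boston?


Not in Boston: 5

5


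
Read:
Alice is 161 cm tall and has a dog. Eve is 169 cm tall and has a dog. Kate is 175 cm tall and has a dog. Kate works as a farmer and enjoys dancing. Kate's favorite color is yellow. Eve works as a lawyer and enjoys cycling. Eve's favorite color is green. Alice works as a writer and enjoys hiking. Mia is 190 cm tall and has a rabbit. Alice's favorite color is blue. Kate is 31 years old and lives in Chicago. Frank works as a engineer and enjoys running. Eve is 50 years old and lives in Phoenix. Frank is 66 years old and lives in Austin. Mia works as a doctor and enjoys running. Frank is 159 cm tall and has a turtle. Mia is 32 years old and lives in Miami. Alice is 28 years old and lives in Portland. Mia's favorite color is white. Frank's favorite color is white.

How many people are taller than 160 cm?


Taller than 160: 4

4


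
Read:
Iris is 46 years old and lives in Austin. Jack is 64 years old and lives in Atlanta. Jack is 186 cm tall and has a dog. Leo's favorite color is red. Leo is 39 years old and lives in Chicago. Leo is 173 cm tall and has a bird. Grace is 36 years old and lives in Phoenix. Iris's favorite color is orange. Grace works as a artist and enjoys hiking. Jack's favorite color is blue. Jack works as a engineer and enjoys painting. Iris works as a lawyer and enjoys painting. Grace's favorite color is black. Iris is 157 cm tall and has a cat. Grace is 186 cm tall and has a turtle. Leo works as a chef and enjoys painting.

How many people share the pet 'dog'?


Count: 1

1


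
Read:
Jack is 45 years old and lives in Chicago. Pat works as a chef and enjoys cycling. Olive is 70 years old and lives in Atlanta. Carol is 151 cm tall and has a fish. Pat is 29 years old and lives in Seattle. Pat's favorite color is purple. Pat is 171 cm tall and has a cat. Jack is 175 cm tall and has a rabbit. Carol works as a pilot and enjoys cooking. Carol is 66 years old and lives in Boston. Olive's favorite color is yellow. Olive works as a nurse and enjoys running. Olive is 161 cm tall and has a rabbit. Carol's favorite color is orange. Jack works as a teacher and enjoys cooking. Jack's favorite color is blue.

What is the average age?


Sum=210, n=4, avg=52.5

52.5


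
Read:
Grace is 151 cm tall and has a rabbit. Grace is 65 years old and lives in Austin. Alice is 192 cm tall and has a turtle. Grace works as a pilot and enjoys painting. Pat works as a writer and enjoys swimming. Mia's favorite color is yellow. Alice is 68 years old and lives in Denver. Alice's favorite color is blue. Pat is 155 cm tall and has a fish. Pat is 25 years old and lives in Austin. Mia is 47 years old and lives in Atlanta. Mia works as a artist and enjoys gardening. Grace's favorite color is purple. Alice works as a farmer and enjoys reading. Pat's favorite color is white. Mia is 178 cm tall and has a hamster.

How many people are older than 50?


Filter: 2

2


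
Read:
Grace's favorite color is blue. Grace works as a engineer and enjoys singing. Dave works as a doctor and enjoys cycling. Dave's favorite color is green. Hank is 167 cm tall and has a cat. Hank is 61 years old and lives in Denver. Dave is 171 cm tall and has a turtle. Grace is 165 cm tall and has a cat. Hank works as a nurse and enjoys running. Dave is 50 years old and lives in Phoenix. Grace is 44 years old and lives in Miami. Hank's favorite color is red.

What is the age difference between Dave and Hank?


|50 - 61| = 11

11


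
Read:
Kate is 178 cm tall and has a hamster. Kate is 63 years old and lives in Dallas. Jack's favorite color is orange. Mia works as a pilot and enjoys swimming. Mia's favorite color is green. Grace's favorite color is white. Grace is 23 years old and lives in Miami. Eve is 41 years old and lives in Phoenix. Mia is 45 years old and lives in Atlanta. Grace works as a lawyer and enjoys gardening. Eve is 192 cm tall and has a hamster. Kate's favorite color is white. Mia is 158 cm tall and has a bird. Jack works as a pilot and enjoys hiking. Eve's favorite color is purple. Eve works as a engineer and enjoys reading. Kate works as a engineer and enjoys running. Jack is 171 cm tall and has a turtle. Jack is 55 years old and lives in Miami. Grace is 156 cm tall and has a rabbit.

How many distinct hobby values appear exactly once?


Unique hobby values: 5

5


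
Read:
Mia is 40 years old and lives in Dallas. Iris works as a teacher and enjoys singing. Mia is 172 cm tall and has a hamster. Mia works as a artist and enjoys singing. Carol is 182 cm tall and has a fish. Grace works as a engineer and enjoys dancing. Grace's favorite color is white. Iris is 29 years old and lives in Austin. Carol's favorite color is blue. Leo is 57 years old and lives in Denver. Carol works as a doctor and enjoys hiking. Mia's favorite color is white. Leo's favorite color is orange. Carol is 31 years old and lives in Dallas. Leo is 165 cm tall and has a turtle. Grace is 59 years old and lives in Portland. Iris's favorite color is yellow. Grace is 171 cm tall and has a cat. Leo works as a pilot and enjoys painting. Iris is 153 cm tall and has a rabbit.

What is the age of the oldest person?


Oldest: Grace at 59

59


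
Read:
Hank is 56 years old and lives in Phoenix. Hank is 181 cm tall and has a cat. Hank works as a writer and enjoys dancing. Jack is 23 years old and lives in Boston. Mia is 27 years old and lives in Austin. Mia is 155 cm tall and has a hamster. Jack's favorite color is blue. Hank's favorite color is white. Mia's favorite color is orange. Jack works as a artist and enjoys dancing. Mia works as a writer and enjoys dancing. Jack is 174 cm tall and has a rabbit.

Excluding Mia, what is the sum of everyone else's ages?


Sum (excluding Mia): 79

79


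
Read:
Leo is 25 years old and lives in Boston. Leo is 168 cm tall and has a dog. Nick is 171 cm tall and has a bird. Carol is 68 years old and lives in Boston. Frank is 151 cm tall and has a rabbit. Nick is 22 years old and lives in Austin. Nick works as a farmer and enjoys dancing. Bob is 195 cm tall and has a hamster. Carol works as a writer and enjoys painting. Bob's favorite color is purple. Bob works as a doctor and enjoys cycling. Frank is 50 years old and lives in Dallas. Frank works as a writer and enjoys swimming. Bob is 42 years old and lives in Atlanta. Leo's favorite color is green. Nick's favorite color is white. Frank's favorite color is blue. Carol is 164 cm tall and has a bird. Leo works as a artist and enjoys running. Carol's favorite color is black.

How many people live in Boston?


Count in Boston: 2

2


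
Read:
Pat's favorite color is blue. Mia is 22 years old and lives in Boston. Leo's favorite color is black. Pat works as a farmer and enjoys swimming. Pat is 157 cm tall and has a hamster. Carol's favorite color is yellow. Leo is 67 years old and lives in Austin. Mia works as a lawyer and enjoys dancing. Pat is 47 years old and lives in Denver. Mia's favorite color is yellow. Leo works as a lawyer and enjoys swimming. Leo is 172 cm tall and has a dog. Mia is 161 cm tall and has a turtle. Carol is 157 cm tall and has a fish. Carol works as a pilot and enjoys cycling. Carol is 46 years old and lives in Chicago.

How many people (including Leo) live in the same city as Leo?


Leo lives in Austin. Count = 1

1


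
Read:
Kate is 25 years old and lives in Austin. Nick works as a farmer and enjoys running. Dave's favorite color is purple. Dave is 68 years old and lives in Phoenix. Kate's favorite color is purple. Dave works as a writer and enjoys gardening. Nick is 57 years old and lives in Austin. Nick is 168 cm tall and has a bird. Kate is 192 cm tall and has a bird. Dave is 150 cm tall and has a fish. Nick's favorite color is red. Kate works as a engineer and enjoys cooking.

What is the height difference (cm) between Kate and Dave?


|192 - 150| = 42

42


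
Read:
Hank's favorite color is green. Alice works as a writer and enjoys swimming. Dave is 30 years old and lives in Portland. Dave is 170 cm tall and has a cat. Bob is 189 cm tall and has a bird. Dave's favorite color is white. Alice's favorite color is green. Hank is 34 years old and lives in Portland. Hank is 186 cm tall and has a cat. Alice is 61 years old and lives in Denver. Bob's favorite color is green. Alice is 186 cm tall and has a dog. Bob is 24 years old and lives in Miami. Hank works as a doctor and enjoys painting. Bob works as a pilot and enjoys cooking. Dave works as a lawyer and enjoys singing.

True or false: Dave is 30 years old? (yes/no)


Dave is actually 30. yes

yes


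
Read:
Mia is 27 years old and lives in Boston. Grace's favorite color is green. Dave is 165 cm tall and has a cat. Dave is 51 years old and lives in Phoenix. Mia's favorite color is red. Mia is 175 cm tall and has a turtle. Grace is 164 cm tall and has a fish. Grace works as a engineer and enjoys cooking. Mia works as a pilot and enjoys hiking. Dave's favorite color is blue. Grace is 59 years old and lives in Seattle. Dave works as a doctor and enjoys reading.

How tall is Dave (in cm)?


Dave is 165 cm tall

165


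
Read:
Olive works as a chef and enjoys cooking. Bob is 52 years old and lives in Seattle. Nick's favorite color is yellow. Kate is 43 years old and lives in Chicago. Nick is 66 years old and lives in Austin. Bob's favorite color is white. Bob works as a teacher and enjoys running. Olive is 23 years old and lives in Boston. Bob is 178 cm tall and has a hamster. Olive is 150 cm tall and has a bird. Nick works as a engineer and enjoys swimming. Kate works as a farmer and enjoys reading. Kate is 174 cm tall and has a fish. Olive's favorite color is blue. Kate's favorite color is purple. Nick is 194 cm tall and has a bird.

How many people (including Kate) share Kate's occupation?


Kate is a farmer. Count = 1

1


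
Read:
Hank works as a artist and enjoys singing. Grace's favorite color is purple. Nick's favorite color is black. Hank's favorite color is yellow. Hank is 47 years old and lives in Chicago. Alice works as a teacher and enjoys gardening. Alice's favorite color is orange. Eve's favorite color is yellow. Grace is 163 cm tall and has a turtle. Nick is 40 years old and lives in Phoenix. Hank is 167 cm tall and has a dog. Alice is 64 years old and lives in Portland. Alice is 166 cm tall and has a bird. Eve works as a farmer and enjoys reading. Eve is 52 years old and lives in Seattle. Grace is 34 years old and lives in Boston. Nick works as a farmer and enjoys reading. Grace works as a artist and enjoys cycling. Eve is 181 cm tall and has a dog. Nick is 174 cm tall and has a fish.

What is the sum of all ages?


47+34+52+64+40 = 237

237


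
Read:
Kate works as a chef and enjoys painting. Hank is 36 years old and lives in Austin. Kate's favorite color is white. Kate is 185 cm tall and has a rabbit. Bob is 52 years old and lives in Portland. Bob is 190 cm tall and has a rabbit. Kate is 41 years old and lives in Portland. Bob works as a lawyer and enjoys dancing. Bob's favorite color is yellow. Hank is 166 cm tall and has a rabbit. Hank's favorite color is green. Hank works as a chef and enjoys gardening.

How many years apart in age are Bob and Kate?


52 vs 41, diff = 11

11


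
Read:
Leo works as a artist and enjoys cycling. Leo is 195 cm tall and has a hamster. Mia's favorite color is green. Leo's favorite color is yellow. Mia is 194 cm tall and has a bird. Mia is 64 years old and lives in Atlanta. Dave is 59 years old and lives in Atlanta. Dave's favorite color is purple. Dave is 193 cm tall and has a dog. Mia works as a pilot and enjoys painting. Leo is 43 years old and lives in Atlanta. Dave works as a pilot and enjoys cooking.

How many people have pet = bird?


Count: 1

1


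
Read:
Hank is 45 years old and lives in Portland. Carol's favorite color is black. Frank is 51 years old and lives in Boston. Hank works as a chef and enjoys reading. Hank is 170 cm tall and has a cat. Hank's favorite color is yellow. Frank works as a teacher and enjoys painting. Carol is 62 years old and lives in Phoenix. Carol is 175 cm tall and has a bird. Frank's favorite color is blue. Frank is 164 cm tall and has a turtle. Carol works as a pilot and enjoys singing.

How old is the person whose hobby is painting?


Person with hobby=painting is Frank, age 51

51


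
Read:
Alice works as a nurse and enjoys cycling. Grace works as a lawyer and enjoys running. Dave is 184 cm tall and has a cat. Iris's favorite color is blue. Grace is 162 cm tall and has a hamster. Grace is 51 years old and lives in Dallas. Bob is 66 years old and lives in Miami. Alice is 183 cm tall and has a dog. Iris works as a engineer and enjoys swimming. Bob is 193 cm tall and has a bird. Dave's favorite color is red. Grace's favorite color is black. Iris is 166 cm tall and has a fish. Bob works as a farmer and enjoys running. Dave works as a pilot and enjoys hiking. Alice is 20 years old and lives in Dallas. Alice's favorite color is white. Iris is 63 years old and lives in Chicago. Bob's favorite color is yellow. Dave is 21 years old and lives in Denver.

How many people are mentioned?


People: Grace, Dave, Alice, Iris, Bob. Count = 5

5


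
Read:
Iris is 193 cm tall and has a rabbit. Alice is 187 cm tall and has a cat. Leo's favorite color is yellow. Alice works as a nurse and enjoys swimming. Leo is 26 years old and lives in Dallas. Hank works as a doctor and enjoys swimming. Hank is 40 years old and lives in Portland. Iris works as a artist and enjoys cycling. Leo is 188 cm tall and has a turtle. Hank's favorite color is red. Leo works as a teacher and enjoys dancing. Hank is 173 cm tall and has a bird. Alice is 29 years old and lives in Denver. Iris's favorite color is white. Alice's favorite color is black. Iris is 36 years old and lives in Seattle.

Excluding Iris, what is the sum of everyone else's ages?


Sum (excluding Iris): 95

95


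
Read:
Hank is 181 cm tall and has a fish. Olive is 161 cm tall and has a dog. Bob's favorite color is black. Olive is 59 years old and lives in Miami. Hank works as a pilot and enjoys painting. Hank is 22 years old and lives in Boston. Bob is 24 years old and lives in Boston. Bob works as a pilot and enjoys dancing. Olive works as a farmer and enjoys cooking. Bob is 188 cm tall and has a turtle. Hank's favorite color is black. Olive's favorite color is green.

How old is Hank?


Hank is 22 years old

22


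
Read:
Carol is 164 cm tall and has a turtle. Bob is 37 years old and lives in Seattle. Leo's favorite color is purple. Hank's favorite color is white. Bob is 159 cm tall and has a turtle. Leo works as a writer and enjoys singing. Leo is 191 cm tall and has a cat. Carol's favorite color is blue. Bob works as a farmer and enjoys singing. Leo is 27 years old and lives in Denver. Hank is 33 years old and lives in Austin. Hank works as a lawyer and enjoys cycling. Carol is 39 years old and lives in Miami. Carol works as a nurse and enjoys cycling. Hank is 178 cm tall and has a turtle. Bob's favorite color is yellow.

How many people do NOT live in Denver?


Not in Denver: 3

3


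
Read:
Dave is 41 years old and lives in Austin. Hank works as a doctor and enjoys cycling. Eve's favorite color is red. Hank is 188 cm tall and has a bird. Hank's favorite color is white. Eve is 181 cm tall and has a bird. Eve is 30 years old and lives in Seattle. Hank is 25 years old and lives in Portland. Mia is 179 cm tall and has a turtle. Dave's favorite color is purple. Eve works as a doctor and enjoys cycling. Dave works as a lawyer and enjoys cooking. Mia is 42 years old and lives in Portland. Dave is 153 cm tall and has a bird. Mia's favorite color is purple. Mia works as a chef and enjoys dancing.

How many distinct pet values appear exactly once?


Unique pet values: 1

1


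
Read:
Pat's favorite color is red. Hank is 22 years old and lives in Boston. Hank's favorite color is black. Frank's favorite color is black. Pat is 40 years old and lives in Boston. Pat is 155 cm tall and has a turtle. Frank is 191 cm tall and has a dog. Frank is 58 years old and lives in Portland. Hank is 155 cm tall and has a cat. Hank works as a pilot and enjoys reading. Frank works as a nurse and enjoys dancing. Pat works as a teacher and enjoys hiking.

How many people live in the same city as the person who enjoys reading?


Person with hobby reading is Hank, city Boston. Count = 2

2


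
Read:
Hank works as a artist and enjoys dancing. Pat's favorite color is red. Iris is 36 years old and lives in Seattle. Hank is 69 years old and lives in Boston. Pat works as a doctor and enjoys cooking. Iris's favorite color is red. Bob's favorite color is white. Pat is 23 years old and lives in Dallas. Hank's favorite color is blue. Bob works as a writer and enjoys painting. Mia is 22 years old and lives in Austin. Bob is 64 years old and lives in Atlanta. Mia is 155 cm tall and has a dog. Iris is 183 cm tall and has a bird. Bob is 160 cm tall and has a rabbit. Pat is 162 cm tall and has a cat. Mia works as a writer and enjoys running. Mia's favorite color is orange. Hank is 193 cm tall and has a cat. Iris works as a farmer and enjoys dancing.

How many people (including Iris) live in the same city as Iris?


Iris lives in Seattle. Count = 1

1


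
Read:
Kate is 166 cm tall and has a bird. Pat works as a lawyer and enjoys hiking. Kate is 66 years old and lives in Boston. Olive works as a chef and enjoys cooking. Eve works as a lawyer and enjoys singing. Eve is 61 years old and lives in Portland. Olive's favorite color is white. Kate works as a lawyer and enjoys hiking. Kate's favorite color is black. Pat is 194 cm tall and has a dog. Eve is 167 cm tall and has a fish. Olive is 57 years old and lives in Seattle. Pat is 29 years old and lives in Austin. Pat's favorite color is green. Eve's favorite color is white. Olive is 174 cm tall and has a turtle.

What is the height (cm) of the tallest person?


Tallest: Pat at 194 cm

194


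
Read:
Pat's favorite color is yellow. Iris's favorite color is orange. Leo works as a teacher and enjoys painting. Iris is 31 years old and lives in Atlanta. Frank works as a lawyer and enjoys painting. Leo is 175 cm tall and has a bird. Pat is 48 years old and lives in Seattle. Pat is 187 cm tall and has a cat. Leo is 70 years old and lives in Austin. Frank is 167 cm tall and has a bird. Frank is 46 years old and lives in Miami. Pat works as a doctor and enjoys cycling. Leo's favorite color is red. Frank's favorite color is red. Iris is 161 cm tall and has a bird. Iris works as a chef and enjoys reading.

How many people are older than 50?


Filter: 1

1


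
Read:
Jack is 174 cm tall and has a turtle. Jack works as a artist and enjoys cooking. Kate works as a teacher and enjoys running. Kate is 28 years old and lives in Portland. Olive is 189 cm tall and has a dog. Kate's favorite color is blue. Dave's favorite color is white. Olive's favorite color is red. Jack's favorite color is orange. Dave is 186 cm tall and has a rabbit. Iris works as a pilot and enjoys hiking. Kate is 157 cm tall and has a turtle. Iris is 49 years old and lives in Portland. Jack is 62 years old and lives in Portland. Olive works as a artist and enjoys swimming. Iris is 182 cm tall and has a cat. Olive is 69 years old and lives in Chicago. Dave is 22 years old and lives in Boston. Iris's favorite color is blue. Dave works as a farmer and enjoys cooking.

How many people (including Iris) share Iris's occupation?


Iris is a pilot. Count = 1

1


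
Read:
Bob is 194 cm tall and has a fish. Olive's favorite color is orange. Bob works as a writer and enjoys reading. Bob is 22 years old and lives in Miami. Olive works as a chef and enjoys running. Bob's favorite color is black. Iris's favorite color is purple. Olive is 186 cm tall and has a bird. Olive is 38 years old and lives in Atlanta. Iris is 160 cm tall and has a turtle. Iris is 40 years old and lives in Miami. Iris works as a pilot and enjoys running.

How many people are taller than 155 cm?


Taller than 155: 3

3


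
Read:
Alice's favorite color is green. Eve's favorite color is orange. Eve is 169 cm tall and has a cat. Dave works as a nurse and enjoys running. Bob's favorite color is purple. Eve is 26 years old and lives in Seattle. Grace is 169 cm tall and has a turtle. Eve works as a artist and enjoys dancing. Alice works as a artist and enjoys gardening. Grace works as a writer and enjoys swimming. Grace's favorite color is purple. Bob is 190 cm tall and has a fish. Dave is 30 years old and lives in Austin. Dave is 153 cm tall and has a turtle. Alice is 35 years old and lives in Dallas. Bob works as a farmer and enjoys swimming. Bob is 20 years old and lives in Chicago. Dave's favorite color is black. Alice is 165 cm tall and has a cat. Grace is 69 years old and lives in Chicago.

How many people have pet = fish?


Count: 1

1


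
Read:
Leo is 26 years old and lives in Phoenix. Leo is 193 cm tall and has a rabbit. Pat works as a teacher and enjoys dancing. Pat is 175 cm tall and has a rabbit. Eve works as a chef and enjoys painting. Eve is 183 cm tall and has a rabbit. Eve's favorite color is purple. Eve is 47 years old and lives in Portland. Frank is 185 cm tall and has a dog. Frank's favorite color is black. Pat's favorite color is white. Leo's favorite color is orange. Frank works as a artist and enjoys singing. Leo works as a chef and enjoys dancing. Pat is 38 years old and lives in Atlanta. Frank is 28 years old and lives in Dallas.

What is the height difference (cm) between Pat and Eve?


|175 - 183| = 8

8


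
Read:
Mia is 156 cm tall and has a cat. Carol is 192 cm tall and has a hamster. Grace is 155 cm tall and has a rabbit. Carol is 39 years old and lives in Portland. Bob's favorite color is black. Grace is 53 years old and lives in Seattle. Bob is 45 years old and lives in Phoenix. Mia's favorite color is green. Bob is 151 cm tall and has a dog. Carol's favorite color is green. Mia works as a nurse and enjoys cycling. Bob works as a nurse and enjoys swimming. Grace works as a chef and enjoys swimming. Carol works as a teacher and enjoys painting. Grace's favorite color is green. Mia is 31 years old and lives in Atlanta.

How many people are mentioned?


People: Bob, Mia, Carol, Grace. Count = 4

4


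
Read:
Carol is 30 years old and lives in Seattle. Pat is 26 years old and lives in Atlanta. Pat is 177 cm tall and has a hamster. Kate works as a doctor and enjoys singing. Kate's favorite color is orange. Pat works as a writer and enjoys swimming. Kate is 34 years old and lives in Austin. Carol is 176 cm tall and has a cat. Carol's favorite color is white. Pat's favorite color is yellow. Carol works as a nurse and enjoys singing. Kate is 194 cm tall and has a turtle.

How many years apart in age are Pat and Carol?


26 vs 30, diff = 4

4


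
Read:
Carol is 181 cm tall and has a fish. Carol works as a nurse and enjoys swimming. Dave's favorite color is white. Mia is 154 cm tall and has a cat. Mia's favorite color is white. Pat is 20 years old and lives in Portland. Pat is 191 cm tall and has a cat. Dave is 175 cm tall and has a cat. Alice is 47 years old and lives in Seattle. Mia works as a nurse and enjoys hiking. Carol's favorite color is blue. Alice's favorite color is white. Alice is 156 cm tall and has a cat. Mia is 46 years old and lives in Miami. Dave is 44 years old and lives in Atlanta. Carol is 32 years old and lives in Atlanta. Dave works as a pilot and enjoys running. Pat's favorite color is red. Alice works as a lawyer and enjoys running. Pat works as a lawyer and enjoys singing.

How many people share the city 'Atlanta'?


Count: 2

2


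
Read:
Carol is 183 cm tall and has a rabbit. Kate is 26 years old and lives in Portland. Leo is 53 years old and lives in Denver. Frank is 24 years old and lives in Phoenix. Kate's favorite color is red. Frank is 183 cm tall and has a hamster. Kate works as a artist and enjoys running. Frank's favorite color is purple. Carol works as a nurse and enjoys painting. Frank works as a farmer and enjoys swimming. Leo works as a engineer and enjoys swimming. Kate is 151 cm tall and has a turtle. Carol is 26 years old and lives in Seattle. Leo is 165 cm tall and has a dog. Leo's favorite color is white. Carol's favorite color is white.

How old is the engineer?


The engineer is Leo, age 53

53


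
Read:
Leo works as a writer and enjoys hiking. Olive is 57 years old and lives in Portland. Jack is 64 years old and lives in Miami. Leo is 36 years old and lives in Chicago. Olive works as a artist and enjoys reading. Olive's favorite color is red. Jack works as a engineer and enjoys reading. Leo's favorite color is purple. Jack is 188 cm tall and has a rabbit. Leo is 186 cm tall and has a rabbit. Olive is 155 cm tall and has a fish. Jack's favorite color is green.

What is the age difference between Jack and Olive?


|64 - 57| = 7

7


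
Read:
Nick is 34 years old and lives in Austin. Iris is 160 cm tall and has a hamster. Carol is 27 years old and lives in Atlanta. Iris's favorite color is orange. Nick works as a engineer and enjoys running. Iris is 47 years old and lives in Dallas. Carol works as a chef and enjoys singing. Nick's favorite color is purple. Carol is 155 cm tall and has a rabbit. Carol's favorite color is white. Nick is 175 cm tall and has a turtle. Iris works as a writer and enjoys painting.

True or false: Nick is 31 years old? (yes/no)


Nick is actually 34. no

no


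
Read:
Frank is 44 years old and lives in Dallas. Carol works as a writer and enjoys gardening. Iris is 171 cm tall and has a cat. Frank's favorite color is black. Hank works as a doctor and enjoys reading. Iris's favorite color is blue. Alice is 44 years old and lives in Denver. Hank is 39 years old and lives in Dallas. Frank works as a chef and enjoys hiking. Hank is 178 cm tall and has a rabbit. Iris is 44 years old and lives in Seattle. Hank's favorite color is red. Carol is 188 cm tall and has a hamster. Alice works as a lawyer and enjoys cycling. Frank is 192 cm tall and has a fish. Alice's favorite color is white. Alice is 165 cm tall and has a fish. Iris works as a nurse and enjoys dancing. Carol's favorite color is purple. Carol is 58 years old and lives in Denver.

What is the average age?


Sum=229, n=5, avg=45.8

45.8


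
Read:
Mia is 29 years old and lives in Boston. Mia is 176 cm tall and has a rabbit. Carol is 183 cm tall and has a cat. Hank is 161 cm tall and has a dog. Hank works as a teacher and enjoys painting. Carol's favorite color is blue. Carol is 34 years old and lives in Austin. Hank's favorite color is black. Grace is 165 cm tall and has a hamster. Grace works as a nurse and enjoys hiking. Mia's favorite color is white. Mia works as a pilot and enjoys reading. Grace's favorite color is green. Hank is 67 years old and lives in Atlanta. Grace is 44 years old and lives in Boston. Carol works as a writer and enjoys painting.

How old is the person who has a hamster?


Person with hamster is Grace, age 44

44


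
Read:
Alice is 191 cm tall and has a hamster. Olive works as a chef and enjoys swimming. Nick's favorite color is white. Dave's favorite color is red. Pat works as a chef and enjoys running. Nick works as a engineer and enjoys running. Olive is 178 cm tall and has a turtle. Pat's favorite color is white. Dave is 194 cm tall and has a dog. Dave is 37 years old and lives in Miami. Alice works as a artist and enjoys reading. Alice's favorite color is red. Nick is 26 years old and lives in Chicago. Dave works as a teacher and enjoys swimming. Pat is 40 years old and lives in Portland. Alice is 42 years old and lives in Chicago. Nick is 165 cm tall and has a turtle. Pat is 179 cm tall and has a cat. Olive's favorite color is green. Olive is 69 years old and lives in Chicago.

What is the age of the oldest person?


Oldest: Olive at 69

69


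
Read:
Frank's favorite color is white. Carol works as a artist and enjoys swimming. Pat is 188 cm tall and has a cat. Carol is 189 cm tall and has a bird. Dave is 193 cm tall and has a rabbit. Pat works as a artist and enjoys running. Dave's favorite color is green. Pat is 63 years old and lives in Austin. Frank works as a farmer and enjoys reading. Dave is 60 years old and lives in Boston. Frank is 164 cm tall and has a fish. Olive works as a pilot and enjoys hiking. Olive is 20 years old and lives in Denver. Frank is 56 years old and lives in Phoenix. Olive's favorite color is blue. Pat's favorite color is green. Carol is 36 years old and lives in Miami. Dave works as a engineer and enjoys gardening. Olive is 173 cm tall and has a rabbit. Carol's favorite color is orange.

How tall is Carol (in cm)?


Carol is 189 cm tall

189


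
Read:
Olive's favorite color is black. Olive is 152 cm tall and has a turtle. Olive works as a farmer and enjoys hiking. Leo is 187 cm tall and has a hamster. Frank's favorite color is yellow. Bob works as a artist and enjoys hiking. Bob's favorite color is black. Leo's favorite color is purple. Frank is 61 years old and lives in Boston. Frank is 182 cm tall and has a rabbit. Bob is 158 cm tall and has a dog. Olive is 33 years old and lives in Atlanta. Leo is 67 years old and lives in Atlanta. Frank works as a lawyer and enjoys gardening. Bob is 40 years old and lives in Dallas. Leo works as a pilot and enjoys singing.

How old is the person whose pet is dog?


Person with pet=dog is Bob, age 40

40
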